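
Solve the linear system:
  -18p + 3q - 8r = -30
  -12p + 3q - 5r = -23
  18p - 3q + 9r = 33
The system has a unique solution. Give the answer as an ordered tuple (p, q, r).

(-1/3, -4, 3)

Form the augmented matrix and row-reduce:
  [ -18   3  -8  |  -30 ]
  [ -12   3  -5  |  -23 ]
  [  18  -3   9  |   33 ]
r1 -> -1/18·r1
  [   1  -1/6  4/9  |  5/3 ]
  [ -12     3   -5  |  -23 ]
  [  18    -3    9  |   33 ]
r2 -> r2 + 12·r1
  [  1  -1/6  4/9  |  5/3 ]
  [  0     1  1/3  |   -3 ]
  [ 18    -3    9  |   33 ]
r3 -> r3 − 18·r1
  [ 1  -1/6  4/9  |  5/3 ]
  [ 0     1  1/3  |   -3 ]
  [ 0     0    1  |    3 ]
r2 -> r2 − 1/3·r3
  [ 1  -1/6  4/9  |  5/3 ]
  [ 0     1    0  |   -4 ]
  [ 0     0    1  |    3 ]
r1 -> r1 − 4/9·r3
  [ 1  -1/6  0  |  1/3 ]
  [ 0     1  0  |   -4 ]
  [ 0     0  1  |    3 ]
r1 -> r1 + 1/6·r2
  [ 1  0  0  |  -1/3 ]
  [ 0  1  0  |    -4 ]
  [ 0  0  1  |     3 ]
Reading off the last column: p = -1/3, q = -4, r = 3.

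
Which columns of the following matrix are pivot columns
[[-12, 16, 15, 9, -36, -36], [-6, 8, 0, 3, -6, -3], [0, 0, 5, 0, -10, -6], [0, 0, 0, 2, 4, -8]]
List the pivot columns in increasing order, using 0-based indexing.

r1 ← -1/12·r1
  [  1  -4/3  -5/4  -3/4    3   3 ]
  [ -6     8     0     3   -6  -3 ]
  [  0     0     5     0  -10  -6 ]
  [  0     0     0     2    4  -8 ]
r2 ← r2 + 6·r1
  [ 1  -4/3   -5/4  -3/4    3   3 ]
  [ 0     0  -15/2  -3/2   12  15 ]
  [ 0     0      5     0  -10  -6 ]
  [ 0     0      0     2    4  -8 ]
r2 ← -2/15·r2
  [ 1  -4/3  -5/4  -3/4     3   3 ]
  [ 0     0     1   1/5  -8/5  -2 ]
  [ 0     0     5     0   -10  -6 ]
  [ 0     0     0     2     4  -8 ]
r3 ← r3 − 5·r2
  [ 1  -4/3  -5/4  -3/4     3   3 ]
  [ 0     0     1   1/5  -8/5  -2 ]
  [ 0     0     0    -1    -2   4 ]
  [ 0     0     0     2     4  -8 ]
r3 ← -1·r3
  [ 1  -4/3  -5/4  -3/4     3   3 ]
  [ 0     0     1   1/5  -8/5  -2 ]
  [ 0     0     0     1     2  -4 ]
  [ 0     0     0     2     4  -8 ]
r4 ← r4 − 2·r3
  [ 1  -4/3  -5/4  -3/4     3   3 ]
  [ 0     0     1   1/5  -8/5  -2 ]
  [ 0     0     0     1     2  -4 ]
  [ 0     0     0     0     0   0 ]
r2 ← r2 − 1/5·r3
  [ 1  -4/3  -5/4  -3/4   3     3 ]
  [ 0     0     1     0  -2  -6/5 ]
  [ 0     0     0     1   2    -4 ]
  [ 0     0     0     0   0     0 ]
r1 ← r1 + 3/4·r3
  [ 1  -4/3  -5/4  0  9/2     0 ]
  [ 0     0     1  0   -2  -6/5 ]
  [ 0     0     0  1    2    -4 ]
  [ 0     0     0  0    0     0 ]
r1 ← r1 + 5/4·r2
  [ 1  -4/3  0  0   2  -3/2 ]
  [ 0     0  1  0  -2  -6/5 ]
  [ 0     0  0  1   2    -4 ]
  [ 0     0  0  0   0     0 ]
Pivot columns are the columns containing a leading 1.

0, 2, 3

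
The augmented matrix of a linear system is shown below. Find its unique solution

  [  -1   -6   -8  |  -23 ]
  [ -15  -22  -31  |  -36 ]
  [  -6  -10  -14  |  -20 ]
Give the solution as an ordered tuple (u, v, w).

Multiply ρ1 by -1.
  [   1    6    8  |   23 ]
  [ -15  -22  -31  |  -36 ]
  [  -6  -10  -14  |  -20 ]
Add 15 times ρ1 to ρ2.
  [  1    6    8  |   23 ]
  [  0   68   89  |  309 ]
  [ -6  -10  -14  |  -20 ]
Add 6 times ρ1 to ρ3.
  [ 1   6   8  |   23 ]
  [ 0  68  89  |  309 ]
  [ 0  26  34  |  118 ]
Multiply ρ2 by 1/68.
  [ 1   6      8  |      23 ]
  [ 0   1  89/68  |  309/68 ]
  [ 0  26     34  |     118 ]
Subtract 26 times ρ2 from ρ3.
  [ 1  6      8  |      23 ]
  [ 0  1  89/68  |  309/68 ]
  [ 0  0  -1/34  |   -5/34 ]
Multiply ρ3 by -34.
  [ 1  6      8  |      23 ]
  [ 0  1  89/68  |  309/68 ]
  [ 0  0      1  |       5 ]
Subtract 89/68 times ρ3 from ρ2.
  [ 1  6  8  |  23 ]
  [ 0  1  0  |  -2 ]
  [ 0  0  1  |   5 ]
Subtract 8 times ρ3 from ρ1.
  [ 1  6  0  |  -17 ]
  [ 0  1  0  |   -2 ]
  [ 0  0  1  |    5 ]
Subtract 6 times ρ2 from ρ1.
  [ 1  0  0  |  -5 ]
  [ 0  1  0  |  -2 ]
  [ 0  0  1  |   5 ]
Reading off the last column: u = -5, v = -2, w = 5.

(-5, -2, 5)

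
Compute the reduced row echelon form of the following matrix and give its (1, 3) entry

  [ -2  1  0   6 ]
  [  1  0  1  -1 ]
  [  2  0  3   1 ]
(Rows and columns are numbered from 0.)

-2

R1 -> -1/2·R1
  [ 1  -1/2  0  -3 ]
  [ 1     0  1  -1 ]
  [ 2     0  3   1 ]
R2 -> R2 − R1
  [ 1  -1/2  0  -3 ]
  [ 0   1/2  1   2 ]
  [ 2     0  3   1 ]
R3 -> R3 − 2·R1
  [ 1  -1/2  0  -3 ]
  [ 0   1/2  1   2 ]
  [ 0     1  3   7 ]
R2 -> 2·R2
  [ 1  -1/2  0  -3 ]
  [ 0     1  2   4 ]
  [ 0     1  3   7 ]
R3 -> R3 − R2
  [ 1  -1/2  0  -3 ]
  [ 0     1  2   4 ]
  [ 0     0  1   3 ]
R2 -> R2 − 2·R3
  [ 1  -1/2  0  -3 ]
  [ 0     1  0  -2 ]
  [ 0     0  1   3 ]
R1 -> R1 + 1/2·R2
  [ 1  0  0  -4 ]
  [ 0  1  0  -2 ]
  [ 0  0  1   3 ]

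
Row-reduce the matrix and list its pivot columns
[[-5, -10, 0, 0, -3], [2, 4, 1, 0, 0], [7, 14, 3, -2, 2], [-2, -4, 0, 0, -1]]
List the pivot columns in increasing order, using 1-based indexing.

1, 3, 4, 5

r1 ← -1/5·r1
r2 ← r2 − 2·r1
r3 ← r3 − 7·r1
r4 ← r4 + 2·r1
r3 ← r3 − 3·r2
r3 ← -1/2·r3
r4 ← 5·r4
r3 ← r3 + 7/10·r4
r2 ← r2 + 6/5·r4
r1 ← r1 − 3/5·r4
Pivot columns are the columns containing a leading 1.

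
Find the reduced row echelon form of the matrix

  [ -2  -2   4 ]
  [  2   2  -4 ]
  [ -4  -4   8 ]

R1 → -1/2·R1
R2 → R2 − 2·R1
R3 → R3 + 4·R1

[[1, 1, -2], [0, 0, 0], [0, 0, 0]]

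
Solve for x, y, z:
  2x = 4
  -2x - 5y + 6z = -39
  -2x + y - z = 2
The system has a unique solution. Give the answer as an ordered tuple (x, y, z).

Form the augmented matrix and row-reduce:
  [  2   0   0  |    4 ]
  [ -2  -5   6  |  -39 ]
  [ -2   1  -1  |    2 ]
Multiply ρ1 by 1/2.
  [  1   0   0  |    2 ]
  [ -2  -5   6  |  -39 ]
  [ -2   1  -1  |    2 ]
Add 2 times ρ1 to ρ2.
  [  1   0   0  |    2 ]
  [  0  -5   6  |  -35 ]
  [ -2   1  -1  |    2 ]
Add 2 times ρ1 to ρ3.
  [ 1   0   0  |    2 ]
  [ 0  -5   6  |  -35 ]
  [ 0   1  -1  |    6 ]
Multiply ρ2 by -1/5.
  [ 1  0     0  |  2 ]
  [ 0  1  -6/5  |  7 ]
  [ 0  1    -1  |  6 ]
Subtract ρ2 from ρ3.
  [ 1  0     0  |   2 ]
  [ 0  1  -6/5  |   7 ]
  [ 0  0   1/5  |  -1 ]
Multiply ρ3 by 5.
  [ 1  0     0  |   2 ]
  [ 0  1  -6/5  |   7 ]
  [ 0  0     1  |  -5 ]
Add 6/5 times ρ3 to ρ2.
  [ 1  0  0  |   2 ]
  [ 0  1  0  |   1 ]
  [ 0  0  1  |  -5 ]
Reading off the last column: x = 2, y = 1, z = -5.

(2, 1, -5)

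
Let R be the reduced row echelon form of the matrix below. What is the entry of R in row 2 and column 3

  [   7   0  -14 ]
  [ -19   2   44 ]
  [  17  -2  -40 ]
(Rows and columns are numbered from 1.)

Multiply r1 by 1/7.
  [   1   0   -2 ]
  [ -19   2   44 ]
  [  17  -2  -40 ]
Add 19 times r1 to r2.
  [  1   0   -2 ]
  [  0   2    6 ]
  [ 17  -2  -40 ]
Subtract 17 times r1 from r3.
  [ 1   0  -2 ]
  [ 0   2   6 ]
  [ 0  -2  -6 ]
Multiply r2 by 1/2.
  [ 1   0  -2 ]
  [ 0   1   3 ]
  [ 0  -2  -6 ]
Add 2 times r2 to r3.
  [ 1  0  -2 ]
  [ 0  1   3 ]
  [ 0  0   0 ]

3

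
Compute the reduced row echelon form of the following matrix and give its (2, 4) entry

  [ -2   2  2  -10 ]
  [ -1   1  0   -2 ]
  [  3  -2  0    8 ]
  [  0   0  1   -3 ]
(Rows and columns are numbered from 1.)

2

Multiply ρ1 by -1/2.
Add ρ1 to ρ2.
Subtract 3 times ρ1 from ρ3.
Swap ρ2 and ρ3.
Multiply ρ3 by -1.
Subtract ρ3 from ρ4.
Subtract 3 times ρ3 from ρ2.
Add ρ3 to ρ1.
Add ρ2 to ρ1.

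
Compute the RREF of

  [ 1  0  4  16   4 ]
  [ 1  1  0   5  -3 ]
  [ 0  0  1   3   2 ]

[[1, 0, 0, 4, -4], [0, 1, 0, 1, 1], [0, 0, 1, 3, 2]]

r2 → r2 − r1
  [ 1  0   4   16   4 ]
  [ 0  1  -4  -11  -7 ]
  [ 0  0   1    3   2 ]
r2 → r2 + 4·r3
  [ 1  0  4  16  4 ]
  [ 0  1  0   1  1 ]
  [ 0  0  1   3  2 ]
r1 → r1 − 4·r3
  [ 1  0  0  4  -4 ]
  [ 0  1  0  1   1 ]
  [ 0  0  1  3   2 ]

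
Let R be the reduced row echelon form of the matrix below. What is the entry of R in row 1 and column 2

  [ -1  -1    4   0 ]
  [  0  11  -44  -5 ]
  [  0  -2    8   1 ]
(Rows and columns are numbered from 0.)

-4

Multiply R1 by -1.
Multiply R2 by 1/11.
Add 2 times R2 to R3.
Multiply R3 by 11.
Add 5/11 times R3 to R2.
Subtract R2 from R1.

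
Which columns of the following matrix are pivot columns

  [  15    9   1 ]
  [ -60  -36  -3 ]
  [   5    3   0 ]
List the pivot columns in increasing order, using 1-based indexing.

r1 := 1/15·r1
  [   1  3/5  1/15 ]
  [ -60  -36    -3 ]
  [   5    3     0 ]
r2 := r2 + 60·r1
  [ 1  3/5  1/15 ]
  [ 0    0     1 ]
  [ 5    3     0 ]
r3 := r3 − 5·r1
  [ 1  3/5  1/15 ]
  [ 0    0     1 ]
  [ 0    0  -1/3 ]
r3 := r3 + 1/3·r2
  [ 1  3/5  1/15 ]
  [ 0    0     1 ]
  [ 0    0     0 ]
r1 := r1 − 1/15·r2
  [ 1  3/5  0 ]
  [ 0    0  1 ]
  [ 0    0  0 ]
Pivot columns are the columns containing a leading 1.

1, 3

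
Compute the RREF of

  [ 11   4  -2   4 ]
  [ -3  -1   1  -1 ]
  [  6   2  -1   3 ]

r1 -> 1/11·r1
  [  1  4/11  -2/11  4/11 ]
  [ -3    -1      1    -1 ]
  [  6     2     -1     3 ]
r2 -> r2 + 3·r1
  [ 1  4/11  -2/11  4/11 ]
  [ 0  1/11   5/11  1/11 ]
  [ 6     2     -1     3 ]
r3 -> r3 − 6·r1
  [ 1   4/11  -2/11  4/11 ]
  [ 0   1/11   5/11  1/11 ]
  [ 0  -2/11   1/11  9/11 ]
r2 -> 11·r2
  [ 1   4/11  -2/11  4/11 ]
  [ 0      1      5     1 ]
  [ 0  -2/11   1/11  9/11 ]
r3 -> r3 + 2/11·r2
  [ 1  4/11  -2/11  4/11 ]
  [ 0     1      5     1 ]
  [ 0     0      1     1 ]
r2 -> r2 − 5·r3
  [ 1  4/11  -2/11  4/11 ]
  [ 0     1      0    -4 ]
  [ 0     0      1     1 ]
r1 -> r1 + 2/11·r3
  [ 1  4/11  0  6/11 ]
  [ 0     1  0    -4 ]
  [ 0     0  1     1 ]
r1 -> r1 − 4/11·r2
  [ 1  0  0   2 ]
  [ 0  1  0  -4 ]
  [ 0  0  1   1 ]

[[1, 0, 0, 2], [0, 1, 0, -4], [0, 0, 1, 1]]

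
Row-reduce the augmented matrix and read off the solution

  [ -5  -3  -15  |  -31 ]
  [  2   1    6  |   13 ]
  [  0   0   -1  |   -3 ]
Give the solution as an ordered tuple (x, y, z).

ρ1 -> -1/5·ρ1
  [ 1  3/5   3  |  31/5 ]
  [ 2    1   6  |    13 ]
  [ 0    0  -1  |    -3 ]
ρ2 -> ρ2 − 2·ρ1
  [ 1   3/5   3  |  31/5 ]
  [ 0  -1/5   0  |   3/5 ]
  [ 0     0  -1  |    -3 ]
ρ2 -> -5·ρ2
  [ 1  3/5   3  |  31/5 ]
  [ 0    1   0  |    -3 ]
  [ 0    0  -1  |    -3 ]
ρ3 -> -1·ρ3
  [ 1  3/5  3  |  31/5 ]
  [ 0    1  0  |    -3 ]
  [ 0    0  1  |     3 ]
ρ1 -> ρ1 − 3·ρ3
  [ 1  3/5  0  |  -14/5 ]
  [ 0    1  0  |     -3 ]
  [ 0    0  1  |      3 ]
ρ1 -> ρ1 − 3/5·ρ2
  [ 1  0  0  |  -1 ]
  [ 0  1  0  |  -3 ]
  [ 0  0  1  |   3 ]
Reading off the last column: x = -1, y = -3, z = 3.

(-1, -3, 3)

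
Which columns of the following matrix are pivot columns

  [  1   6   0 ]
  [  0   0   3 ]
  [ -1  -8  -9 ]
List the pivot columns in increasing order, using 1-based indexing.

R3 -> R3 + R1
  [ 1   6   0 ]
  [ 0   0   3 ]
  [ 0  -2  -9 ]
R2 ↔ R3
  [ 1   6   0 ]
  [ 0  -2  -9 ]
  [ 0   0   3 ]
R2 -> -1/2·R2
  [ 1  6    0 ]
  [ 0  1  9/2 ]
  [ 0  0    3 ]
R3 -> 1/3·R3
  [ 1  6    0 ]
  [ 0  1  9/2 ]
  [ 0  0    1 ]
R2 -> R2 − 9/2·R3
  [ 1  6  0 ]
  [ 0  1  0 ]
  [ 0  0  1 ]
R1 -> R1 − 6·R2
  [ 1  0  0 ]
  [ 0  1  0 ]
  [ 0  0  1 ]
Pivot columns are the columns containing a leading 1.

1, 2, 3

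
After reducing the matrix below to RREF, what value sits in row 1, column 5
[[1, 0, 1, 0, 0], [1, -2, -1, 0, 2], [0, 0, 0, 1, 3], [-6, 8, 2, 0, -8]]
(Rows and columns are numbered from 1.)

ρ2 := ρ2 − ρ1
ρ4 := ρ4 + 6·ρ1
ρ2 := -1/2·ρ2
ρ4 := ρ4 − 8·ρ2

0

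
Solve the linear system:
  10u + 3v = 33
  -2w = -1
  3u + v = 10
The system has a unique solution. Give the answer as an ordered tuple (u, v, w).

Form the augmented matrix and row-reduce:
  [ 10  3   0  |  33 ]
  [  0  0  -2  |  -1 ]
  [  3  1   0  |  10 ]
R1 → 1/10·R1
  [ 1  3/10   0  |  33/10 ]
  [ 0     0  -2  |     -1 ]
  [ 3     1   0  |     10 ]
R3 → R3 − 3·R1
  [ 1  3/10   0  |  33/10 ]
  [ 0     0  -2  |     -1 ]
  [ 0  1/10   0  |   1/10 ]
R2 <=> R3
  [ 1  3/10   0  |  33/10 ]
  [ 0  1/10   0  |   1/10 ]
  [ 0     0  -2  |     -1 ]
R2 → 10·R2
  [ 1  3/10   0  |  33/10 ]
  [ 0     1   0  |      1 ]
  [ 0     0  -2  |     -1 ]
R3 → -1/2·R3
  [ 1  3/10  0  |  33/10 ]
  [ 0     1  0  |      1 ]
  [ 0     0  1  |    1/2 ]
R1 → R1 − 3/10·R2
  [ 1  0  0  |    3 ]
  [ 0  1  0  |    1 ]
  [ 0  0  1  |  1/2 ]
Reading off the last column: u = 3, v = 1, w = 1/2.

(3, 1, 1/2)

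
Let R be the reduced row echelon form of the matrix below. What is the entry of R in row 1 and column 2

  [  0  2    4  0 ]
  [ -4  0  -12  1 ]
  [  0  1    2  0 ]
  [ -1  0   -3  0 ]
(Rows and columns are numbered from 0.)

2

R1 <=> R2
  [ -4  0  -12  1 ]
  [  0  2    4  0 ]
  [  0  1    2  0 ]
  [ -1  0   -3  0 ]
R1 ← -1/4·R1
  [  1  0   3  -1/4 ]
  [  0  2   4     0 ]
  [  0  1   2     0 ]
  [ -1  0  -3     0 ]
R4 ← R4 + R1
  [ 1  0  3  -1/4 ]
  [ 0  2  4     0 ]
  [ 0  1  2     0 ]
  [ 0  0  0  -1/4 ]
R2 ← 1/2·R2
  [ 1  0  3  -1/4 ]
  [ 0  1  2     0 ]
  [ 0  1  2     0 ]
  [ 0  0  0  -1/4 ]
R3 ← R3 − R2
  [ 1  0  3  -1/4 ]
  [ 0  1  2     0 ]
  [ 0  0  0     0 ]
  [ 0  0  0  -1/4 ]
R3 <=> R4
  [ 1  0  3  -1/4 ]
  [ 0  1  2     0 ]
  [ 0  0  0  -1/4 ]
  [ 0  0  0     0 ]
R3 ← -4·R3
  [ 1  0  3  -1/4 ]
  [ 0  1  2     0 ]
  [ 0  0  0     1 ]
  [ 0  0  0     0 ]
R1 ← R1 + 1/4·R3
  [ 1  0  3  0 ]
  [ 0  1  2  0 ]
  [ 0  0  0  1 ]
  [ 0  0  0  0 ]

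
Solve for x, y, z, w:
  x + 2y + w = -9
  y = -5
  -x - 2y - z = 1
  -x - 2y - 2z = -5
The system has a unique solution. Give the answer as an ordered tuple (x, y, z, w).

Form the augmented matrix and row-reduce:
  [  1   2   0  1  |  -9 ]
  [  0   1   0  0  |  -5 ]
  [ -1  -2  -1  0  |   1 ]
  [ -1  -2  -2  0  |  -5 ]
R3 ← R3 + R1
  [  1   2   0  1  |  -9 ]
  [  0   1   0  0  |  -5 ]
  [  0   0  -1  1  |  -8 ]
  [ -1  -2  -2  0  |  -5 ]
R4 ← R4 + R1
  [ 1  2   0  1  |   -9 ]
  [ 0  1   0  0  |   -5 ]
  [ 0  0  -1  1  |   -8 ]
  [ 0  0  -2  1  |  -14 ]
R3 ← -1·R3
  [ 1  2   0   1  |   -9 ]
  [ 0  1   0   0  |   -5 ]
  [ 0  0   1  -1  |    8 ]
  [ 0  0  -2   1  |  -14 ]
R4 ← R4 + 2·R3
  [ 1  2  0   1  |  -9 ]
  [ 0  1  0   0  |  -5 ]
  [ 0  0  1  -1  |   8 ]
  [ 0  0  0  -1  |   2 ]
R4 ← -1·R4
  [ 1  2  0   1  |  -9 ]
  [ 0  1  0   0  |  -5 ]
  [ 0  0  1  -1  |   8 ]
  [ 0  0  0   1  |  -2 ]
R3 ← R3 + R4
  [ 1  2  0  1  |  -9 ]
  [ 0  1  0  0  |  -5 ]
  [ 0  0  1  0  |   6 ]
  [ 0  0  0  1  |  -2 ]
R1 ← R1 − R4
  [ 1  2  0  0  |  -7 ]
  [ 0  1  0  0  |  -5 ]
  [ 0  0  1  0  |   6 ]
  [ 0  0  0  1  |  -2 ]
R1 ← R1 − 2·R2
  [ 1  0  0  0  |   3 ]
  [ 0  1  0  0  |  -5 ]
  [ 0  0  1  0  |   6 ]
  [ 0  0  0  1  |  -2 ]
Reading off the last column: x = 3, y = -5, z = 6, w = -2.

(3, -5, 6, -2)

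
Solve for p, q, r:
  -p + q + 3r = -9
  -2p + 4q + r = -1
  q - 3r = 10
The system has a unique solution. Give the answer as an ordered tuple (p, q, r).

(1, 1, -3)

Form the augmented matrix and row-reduce:
  [ -1  1   3  |  -9 ]
  [ -2  4   1  |  -1 ]
  [  0  1  -3  |  10 ]
ρ1 := -1·ρ1
  [  1  -1  -3  |   9 ]
  [ -2   4   1  |  -1 ]
  [  0   1  -3  |  10 ]
ρ2 := ρ2 + 2·ρ1
  [ 1  -1  -3  |   9 ]
  [ 0   2  -5  |  17 ]
  [ 0   1  -3  |  10 ]
ρ2 := 1/2·ρ2
  [ 1  -1    -3  |     9 ]
  [ 0   1  -5/2  |  17/2 ]
  [ 0   1    -3  |    10 ]
ρ3 := ρ3 − ρ2
  [ 1  -1    -3  |     9 ]
  [ 0   1  -5/2  |  17/2 ]
  [ 0   0  -1/2  |   3/2 ]
ρ3 := -2·ρ3
  [ 1  -1    -3  |     9 ]
  [ 0   1  -5/2  |  17/2 ]
  [ 0   0     1  |    -3 ]
ρ2 := ρ2 + 5/2·ρ3
  [ 1  -1  -3  |   9 ]
  [ 0   1   0  |   1 ]
  [ 0   0   1  |  -3 ]
ρ1 := ρ1 + 3·ρ3
  [ 1  -1  0  |   0 ]
  [ 0   1  0  |   1 ]
  [ 0   0  1  |  -3 ]
ρ1 := ρ1 + ρ2
  [ 1  0  0  |   1 ]
  [ 0  1  0  |   1 ]
  [ 0  0  1  |  -3 ]
Reading off the last column: p = 1, q = 1, r = -3.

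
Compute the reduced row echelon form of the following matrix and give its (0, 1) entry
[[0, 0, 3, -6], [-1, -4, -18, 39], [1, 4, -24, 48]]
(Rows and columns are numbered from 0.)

4

Swap R1 and R2.
Multiply R1 by -1.
Subtract R1 from R3.
Multiply R2 by 1/3.
Add 42 times R2 to R3.
Multiply R3 by 1/3.
Add 2 times R3 to R2.
Add 39 times R3 to R1.
Subtract 18 times R2 from R1.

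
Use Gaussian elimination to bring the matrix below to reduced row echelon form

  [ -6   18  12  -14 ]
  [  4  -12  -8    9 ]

Multiply ρ1 by -1/6.
  [ 1   -3  -2  7/3 ]
  [ 4  -12  -8    9 ]
Subtract 4 times ρ1 from ρ2.
  [ 1  -3  -2   7/3 ]
  [ 0   0   0  -1/3 ]
Multiply ρ2 by -3.
  [ 1  -3  -2  7/3 ]
  [ 0   0   0    1 ]
Subtract 7/3 times ρ2 from ρ1.
  [ 1  -3  -2  0 ]
  [ 0   0   0  1 ]

[[1, -3, -2, 0], [0, 0, 0, 1]]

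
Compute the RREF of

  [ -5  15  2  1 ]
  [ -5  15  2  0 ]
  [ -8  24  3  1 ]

[[1, -3, 0, 0], [0, 0, 1, 0], [0, 0, 0, 1]]

R1 → -1/5·R1
R2 → R2 + 5·R1
R3 → R3 + 8·R1
R2 <-> R3
R2 → -5·R2
R3 → -1·R3
R2 → R2 − 3·R3
R1 → R1 + 1/5·R3
R1 → R1 + 2/5·R2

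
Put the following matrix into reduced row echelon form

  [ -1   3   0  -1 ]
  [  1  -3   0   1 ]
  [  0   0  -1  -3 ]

R1 ← -1·R1
  [ 1  -3   0   1 ]
  [ 1  -3   0   1 ]
  [ 0   0  -1  -3 ]
R2 ← R2 − R1
  [ 1  -3   0   1 ]
  [ 0   0   0   0 ]
  [ 0   0  -1  -3 ]
R2 <-> R3
  [ 1  -3   0   1 ]
  [ 0   0  -1  -3 ]
  [ 0   0   0   0 ]
R2 ← -1·R2
  [ 1  -3  0  1 ]
  [ 0   0  1  3 ]
  [ 0   0  0  0 ]

[[1, -3, 0, 1], [0, 0, 1, 3], [0, 0, 0, 0]]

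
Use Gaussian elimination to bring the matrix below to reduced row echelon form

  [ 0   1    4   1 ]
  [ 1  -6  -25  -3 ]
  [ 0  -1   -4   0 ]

R1 ↔ R2
R3 ← R3 + R2
R2 ← R2 − R3
R1 ← R1 + 3·R3
R1 ← R1 + 6·R2

[[1, 0, -1, 0], [0, 1, 4, 0], [0, 0, 0, 1]]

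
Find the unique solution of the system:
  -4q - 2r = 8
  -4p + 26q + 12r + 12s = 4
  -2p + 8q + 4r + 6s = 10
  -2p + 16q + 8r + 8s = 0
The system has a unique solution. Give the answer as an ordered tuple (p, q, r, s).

Form the augmented matrix and row-reduce:
  [  0  -4  -2   0  |   8 ]
  [ -4  26  12  12  |   4 ]
  [ -2   8   4   6  |  10 ]
  [ -2  16   8   8  |   0 ]
r1 <-> r2
  [ -4  26  12  12  |   4 ]
  [  0  -4  -2   0  |   8 ]
  [ -2   8   4   6  |  10 ]
  [ -2  16   8   8  |   0 ]
r1 → -1/4·r1
  [  1  -13/2  -3  -3  |  -1 ]
  [  0     -4  -2   0  |   8 ]
  [ -2      8   4   6  |  10 ]
  [ -2     16   8   8  |   0 ]
r3 → r3 + 2·r1
  [  1  -13/2  -3  -3  |  -1 ]
  [  0     -4  -2   0  |   8 ]
  [  0     -5  -2   0  |   8 ]
  [ -2     16   8   8  |   0 ]
r4 → r4 + 2·r1
  [ 1  -13/2  -3  -3  |  -1 ]
  [ 0     -4  -2   0  |   8 ]
  [ 0     -5  -2   0  |   8 ]
  [ 0      3   2   2  |  -2 ]
r2 → -1/4·r2
  [ 1  -13/2   -3  -3  |  -1 ]
  [ 0      1  1/2   0  |  -2 ]
  [ 0     -5   -2   0  |   8 ]
  [ 0      3    2   2  |  -2 ]
r3 → r3 + 5·r2
  [ 1  -13/2   -3  -3  |  -1 ]
  [ 0      1  1/2   0  |  -2 ]
  [ 0      0  1/2   0  |  -2 ]
  [ 0      3    2   2  |  -2 ]
r4 → r4 − 3·r2
  [ 1  -13/2   -3  -3  |  -1 ]
  [ 0      1  1/2   0  |  -2 ]
  [ 0      0  1/2   0  |  -2 ]
  [ 0      0  1/2   2  |   4 ]
r3 → 2·r3
  [ 1  -13/2   -3  -3  |  -1 ]
  [ 0      1  1/2   0  |  -2 ]
  [ 0      0    1   0  |  -4 ]
  [ 0      0  1/2   2  |   4 ]
r4 → r4 − 1/2·r3
  [ 1  -13/2   -3  -3  |  -1 ]
  [ 0      1  1/2   0  |  -2 ]
  [ 0      0    1   0  |  -4 ]
  [ 0      0    0   2  |   6 ]
r4 → 1/2·r4
  [ 1  -13/2   -3  -3  |  -1 ]
  [ 0      1  1/2   0  |  -2 ]
  [ 0      0    1   0  |  -4 ]
  [ 0      0    0   1  |   3 ]
r1 → r1 + 3·r4
  [ 1  -13/2   -3  0  |   8 ]
  [ 0      1  1/2  0  |  -2 ]
  [ 0      0    1  0  |  -4 ]
  [ 0      0    0  1  |   3 ]
r2 → r2 − 1/2·r3
  [ 1  -13/2  -3  0  |   8 ]
  [ 0      1   0  0  |   0 ]
  [ 0      0   1  0  |  -4 ]
  [ 0      0   0  1  |   3 ]
r1 → r1 + 3·r3
  [ 1  -13/2  0  0  |  -4 ]
  [ 0      1  0  0  |   0 ]
  [ 0      0  1  0  |  -4 ]
  [ 0      0  0  1  |   3 ]
r1 → r1 + 13/2·r2
  [ 1  0  0  0  |  -4 ]
  [ 0  1  0  0  |   0 ]
  [ 0  0  1  0  |  -4 ]
  [ 0  0  0  1  |   3 ]
Reading off the last column: p = -4, q = 0, r = -4, s = 3.

(-4, 0, -4, 3)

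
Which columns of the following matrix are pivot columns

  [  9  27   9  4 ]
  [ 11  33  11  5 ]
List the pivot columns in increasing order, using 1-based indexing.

r1 → 1/9·r1
  [  1   3   1  4/9 ]
  [ 11  33  11    5 ]
r2 → r2 − 11·r1
  [ 1  3  1  4/9 ]
  [ 0  0  0  1/9 ]
r2 → 9·r2
  [ 1  3  1  4/9 ]
  [ 0  0  0    1 ]
r1 → r1 − 4/9·r2
  [ 1  3  1  0 ]
  [ 0  0  0  1 ]
Pivot columns are the columns containing a leading 1.

1, 4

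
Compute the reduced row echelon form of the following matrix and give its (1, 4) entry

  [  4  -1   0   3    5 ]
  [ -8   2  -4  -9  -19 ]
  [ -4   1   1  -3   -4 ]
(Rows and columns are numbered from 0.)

1

r1 ← 1/4·r1
r2 ← r2 + 8·r1
r3 ← r3 + 4·r1
r2 ← -1/4·r2
r3 ← r3 − r2
r3 ← -4/3·r3
r2 ← r2 − 3/4·r3
r1 ← r1 − 3/4·r3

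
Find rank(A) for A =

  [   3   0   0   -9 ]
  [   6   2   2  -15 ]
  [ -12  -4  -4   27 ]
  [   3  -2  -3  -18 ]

rank = 4

R1 ← 1/3·R1
  [   1   0   0   -3 ]
  [   6   2   2  -15 ]
  [ -12  -4  -4   27 ]
  [   3  -2  -3  -18 ]
R2 ← R2 − 6·R1
  [   1   0   0   -3 ]
  [   0   2   2    3 ]
  [ -12  -4  -4   27 ]
  [   3  -2  -3  -18 ]
R3 ← R3 + 12·R1
  [ 1   0   0   -3 ]
  [ 0   2   2    3 ]
  [ 0  -4  -4   -9 ]
  [ 3  -2  -3  -18 ]
R4 ← R4 − 3·R1
  [ 1   0   0  -3 ]
  [ 0   2   2   3 ]
  [ 0  -4  -4  -9 ]
  [ 0  -2  -3  -9 ]
R2 ← 1/2·R2
  [ 1   0   0   -3 ]
  [ 0   1   1  3/2 ]
  [ 0  -4  -4   -9 ]
  [ 0  -2  -3   -9 ]
R3 ← R3 + 4·R2
  [ 1   0   0   -3 ]
  [ 0   1   1  3/2 ]
  [ 0   0   0   -3 ]
  [ 0  -2  -3   -9 ]
R4 ← R4 + 2·R2
  [ 1  0   0   -3 ]
  [ 0  1   1  3/2 ]
  [ 0  0   0   -3 ]
  [ 0  0  -1   -6 ]
R3 ↔ R4
  [ 1  0   0   -3 ]
  [ 0  1   1  3/2 ]
  [ 0  0  -1   -6 ]
  [ 0  0   0   -3 ]
R3 ← -1·R3
  [ 1  0  0   -3 ]
  [ 0  1  1  3/2 ]
  [ 0  0  1    6 ]
  [ 0  0  0   -3 ]
R4 ← -1/3·R4
  [ 1  0  0   -3 ]
  [ 0  1  1  3/2 ]
  [ 0  0  1    6 ]
  [ 0  0  0    1 ]
R3 ← R3 − 6·R4
  [ 1  0  0   -3 ]
  [ 0  1  1  3/2 ]
  [ 0  0  1    0 ]
  [ 0  0  0    1 ]
R2 ← R2 − 3/2·R4
  [ 1  0  0  -3 ]
  [ 0  1  1   0 ]
  [ 0  0  1   0 ]
  [ 0  0  0   1 ]
R1 ← R1 + 3·R4
  [ 1  0  0  0 ]
  [ 0  1  1  0 ]
  [ 0  0  1  0 ]
  [ 0  0  0  1 ]
R2 ← R2 − R3
  [ 1  0  0  0 ]
  [ 0  1  0  0 ]
  [ 0  0  1  0 ]
  [ 0  0  0  1 ]
The reduced form has 4 nonzero rows.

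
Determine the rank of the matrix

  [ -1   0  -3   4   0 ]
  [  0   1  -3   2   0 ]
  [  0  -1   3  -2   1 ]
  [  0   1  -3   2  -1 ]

rank = 3

ρ1 → -1·ρ1
  [ 1   0   3  -4   0 ]
  [ 0   1  -3   2   0 ]
  [ 0  -1   3  -2   1 ]
  [ 0   1  -3   2  -1 ]
ρ3 → ρ3 + ρ2
  [ 1  0   3  -4   0 ]
  [ 0  1  -3   2   0 ]
  [ 0  0   0   0   1 ]
  [ 0  1  -3   2  -1 ]
ρ4 → ρ4 − ρ2
  [ 1  0   3  -4   0 ]
  [ 0  1  -3   2   0 ]
  [ 0  0   0   0   1 ]
  [ 0  0   0   0  -1 ]
ρ4 → ρ4 + ρ3
  [ 1  0   3  -4  0 ]
  [ 0  1  -3   2  0 ]
  [ 0  0   0   0  1 ]
  [ 0  0   0   0  0 ]
The reduced form has 3 nonzero rows.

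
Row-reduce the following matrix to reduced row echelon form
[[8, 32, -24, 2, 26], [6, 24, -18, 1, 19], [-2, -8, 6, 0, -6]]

R1 → 1/8·R1
  [  1   4   -3  1/4  13/4 ]
  [  6  24  -18    1    19 ]
  [ -2  -8    6    0    -6 ]
R2 → R2 − 6·R1
  [  1   4  -3   1/4  13/4 ]
  [  0   0   0  -1/2  -1/2 ]
  [ -2  -8   6     0    -6 ]
R3 → R3 + 2·R1
  [ 1  4  -3   1/4  13/4 ]
  [ 0  0   0  -1/2  -1/2 ]
  [ 0  0   0   1/2   1/2 ]
R2 → -2·R2
  [ 1  4  -3  1/4  13/4 ]
  [ 0  0   0    1     1 ]
  [ 0  0   0  1/2   1/2 ]
R3 → R3 − 1/2·R2
  [ 1  4  -3  1/4  13/4 ]
  [ 0  0   0    1     1 ]
  [ 0  0   0    0     0 ]
R1 → R1 − 1/4·R2
  [ 1  4  -3  0  3 ]
  [ 0  0   0  1  1 ]
  [ 0  0   0  0  0 ]

[[1, 4, -3, 0, 3], [0, 0, 0, 1, 1], [0, 0, 0, 0, 0]]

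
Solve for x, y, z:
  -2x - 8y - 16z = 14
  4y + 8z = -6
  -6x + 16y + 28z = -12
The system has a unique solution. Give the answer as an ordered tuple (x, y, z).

Form the augmented matrix and row-reduce:
  [ -2  -8  -16  |   14 ]
  [  0   4    8  |   -6 ]
  [ -6  16   28  |  -12 ]
ρ1 := -1/2·ρ1
  [  1   4   8  |   -7 ]
  [  0   4   8  |   -6 ]
  [ -6  16  28  |  -12 ]
ρ3 := ρ3 + 6·ρ1
  [ 1   4   8  |   -7 ]
  [ 0   4   8  |   -6 ]
  [ 0  40  76  |  -54 ]
ρ2 := 1/4·ρ2
  [ 1   4   8  |    -7 ]
  [ 0   1   2  |  -3/2 ]
  [ 0  40  76  |   -54 ]
ρ3 := ρ3 − 40·ρ2
  [ 1  4   8  |    -7 ]
  [ 0  1   2  |  -3/2 ]
  [ 0  0  -4  |     6 ]
ρ3 := -1/4·ρ3
  [ 1  4  8  |    -7 ]
  [ 0  1  2  |  -3/2 ]
  [ 0  0  1  |  -3/2 ]
ρ2 := ρ2 − 2·ρ3
  [ 1  4  8  |    -7 ]
  [ 0  1  0  |   3/2 ]
  [ 0  0  1  |  -3/2 ]
ρ1 := ρ1 − 8·ρ3
  [ 1  4  0  |     5 ]
  [ 0  1  0  |   3/2 ]
  [ 0  0  1  |  -3/2 ]
ρ1 := ρ1 − 4·ρ2
  [ 1  0  0  |    -1 ]
  [ 0  1  0  |   3/2 ]
  [ 0  0  1  |  -3/2 ]
Reading off the last column: x = -1, y = 3/2, z = -3/2.

(-1, 3/2, -3/2)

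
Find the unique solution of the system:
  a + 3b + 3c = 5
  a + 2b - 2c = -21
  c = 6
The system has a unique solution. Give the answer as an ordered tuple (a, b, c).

(-1, -4, 6)

Form the augmented matrix and row-reduce:
  [ 1  3   3  |    5 ]
  [ 1  2  -2  |  -21 ]
  [ 0  0   1  |    6 ]
r2 → r2 − r1
r2 → -1·r2
r2 → r2 − 5·r3
r1 → r1 − 3·r3
r1 → r1 − 3·r2
Reading off the last column: a = -1, b = -4, c = 6.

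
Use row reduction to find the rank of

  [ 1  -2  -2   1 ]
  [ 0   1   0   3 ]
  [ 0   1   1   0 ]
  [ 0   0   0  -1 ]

r3 := r3 − r2
  [ 1  -2  -2   1 ]
  [ 0   1   0   3 ]
  [ 0   0   1  -3 ]
  [ 0   0   0  -1 ]
r4 := -1·r4
  [ 1  -2  -2   1 ]
  [ 0   1   0   3 ]
  [ 0   0   1  -3 ]
  [ 0   0   0   1 ]
r3 := r3 + 3·r4
  [ 1  -2  -2  1 ]
  [ 0   1   0  3 ]
  [ 0   0   1  0 ]
  [ 0   0   0  1 ]
r2 := r2 − 3·r4
  [ 1  -2  -2  1 ]
  [ 0   1   0  0 ]
  [ 0   0   1  0 ]
  [ 0   0   0  1 ]
r1 := r1 − r4
  [ 1  -2  -2  0 ]
  [ 0   1   0  0 ]
  [ 0   0   1  0 ]
  [ 0   0   0  1 ]
r1 := r1 + 2·r3
  [ 1  -2  0  0 ]
  [ 0   1  0  0 ]
  [ 0   0  1  0 ]
  [ 0   0  0  1 ]
r1 := r1 + 2·r2
  [ 1  0  0  0 ]
  [ 0  1  0  0 ]
  [ 0  0  1  0 ]
  [ 0  0  0  1 ]
The reduced form has 4 nonzero rows.

rank = 4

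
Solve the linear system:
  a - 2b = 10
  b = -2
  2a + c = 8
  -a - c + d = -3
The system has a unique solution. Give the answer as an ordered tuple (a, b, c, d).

(6, -2, -4, -1)

Form the augmented matrix and row-reduce:
  [  1  -2   0  0  |  10 ]
  [  0   1   0  0  |  -2 ]
  [  2   0   1  0  |   8 ]
  [ -1   0  -1  1  |  -3 ]
r3 -> r3 − 2·r1
  [  1  -2   0  0  |   10 ]
  [  0   1   0  0  |   -2 ]
  [  0   4   1  0  |  -12 ]
  [ -1   0  -1  1  |   -3 ]
r4 -> r4 + r1
  [ 1  -2   0  0  |   10 ]
  [ 0   1   0  0  |   -2 ]
  [ 0   4   1  0  |  -12 ]
  [ 0  -2  -1  1  |    7 ]
r3 -> r3 − 4·r2
  [ 1  -2   0  0  |  10 ]
  [ 0   1   0  0  |  -2 ]
  [ 0   0   1  0  |  -4 ]
  [ 0  -2  -1  1  |   7 ]
r4 -> r4 + 2·r2
  [ 1  -2   0  0  |  10 ]
  [ 0   1   0  0  |  -2 ]
  [ 0   0   1  0  |  -4 ]
  [ 0   0  -1  1  |   3 ]
r4 -> r4 + r3
  [ 1  -2  0  0  |  10 ]
  [ 0   1  0  0  |  -2 ]
  [ 0   0  1  0  |  -4 ]
  [ 0   0  0  1  |  -1 ]
r1 -> r1 + 2·r2
  [ 1  0  0  0  |   6 ]
  [ 0  1  0  0  |  -2 ]
  [ 0  0  1  0  |  -4 ]
  [ 0  0  0  1  |  -1 ]
Reading off the last column: a = 6, b = -2, c = -4, d = -1.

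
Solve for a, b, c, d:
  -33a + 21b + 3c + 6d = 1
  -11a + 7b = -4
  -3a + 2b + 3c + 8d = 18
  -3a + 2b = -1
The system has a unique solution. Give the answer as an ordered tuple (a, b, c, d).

Form the augmented matrix and row-reduce:
  [ -33  21  3  6  |   1 ]
  [ -11   7  0  0  |  -4 ]
  [  -3   2  3  8  |  18 ]
  [  -3   2  0  0  |  -1 ]
ρ1 -> -1/33·ρ1
ρ2 -> ρ2 + 11·ρ1
ρ3 -> ρ3 + 3·ρ1
ρ4 -> ρ4 + 3·ρ1
ρ2 <-> ρ3
ρ2 -> 11·ρ2
ρ4 -> ρ4 − 1/11·ρ2
ρ3 -> -1·ρ3
ρ4 -> ρ4 + 3·ρ3
ρ4 -> -1/2·ρ4
ρ3 -> ρ3 − 2·ρ4
ρ2 -> ρ2 − 82·ρ4
ρ1 -> ρ1 + 2/11·ρ4
ρ2 -> ρ2 − 30·ρ3
ρ1 -> ρ1 + 1/11·ρ3
ρ1 -> ρ1 + 7/11·ρ2
Reading off the last column: a = 1, b = 1, c = -5/3, d = 3.

(1, 1, -5/3, 3)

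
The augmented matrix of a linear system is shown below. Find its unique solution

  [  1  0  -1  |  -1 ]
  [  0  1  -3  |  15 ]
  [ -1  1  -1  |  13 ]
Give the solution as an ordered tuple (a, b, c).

(-4, 6, -3)

Add ρ1 to ρ3.
  [ 1  0  -1  |  -1 ]
  [ 0  1  -3  |  15 ]
  [ 0  1  -2  |  12 ]
Subtract ρ2 from ρ3.
  [ 1  0  -1  |  -1 ]
  [ 0  1  -3  |  15 ]
  [ 0  0   1  |  -3 ]
Add 3 times ρ3 to ρ2.
  [ 1  0  -1  |  -1 ]
  [ 0  1   0  |   6 ]
  [ 0  0   1  |  -3 ]
Add ρ3 to ρ1.
  [ 1  0  0  |  -4 ]
  [ 0  1  0  |   6 ]
  [ 0  0  1  |  -3 ]
Reading off the last column: a = -4, b = 6, c = -3.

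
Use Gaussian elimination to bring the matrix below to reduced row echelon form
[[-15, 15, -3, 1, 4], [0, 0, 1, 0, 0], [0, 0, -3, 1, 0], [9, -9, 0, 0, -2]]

Multiply R1 by -1/15.
  [ 1  -1  1/5  -1/15  -4/15 ]
  [ 0   0    1      0      0 ]
  [ 0   0   -3      1      0 ]
  [ 9  -9    0      0     -2 ]
Subtract 9 times R1 from R4.
  [ 1  -1   1/5  -1/15  -4/15 ]
  [ 0   0     1      0      0 ]
  [ 0   0    -3      1      0 ]
  [ 0   0  -9/5    3/5    2/5 ]
Add 3 times R2 to R3.
  [ 1  -1   1/5  -1/15  -4/15 ]
  [ 0   0     1      0      0 ]
  [ 0   0     0      1      0 ]
  [ 0   0  -9/5    3/5    2/5 ]
Add 9/5 times R2 to R4.
  [ 1  -1  1/5  -1/15  -4/15 ]
  [ 0   0    1      0      0 ]
  [ 0   0    0      1      0 ]
  [ 0   0    0    3/5    2/5 ]
Subtract 3/5 times R3 from R4.
  [ 1  -1  1/5  -1/15  -4/15 ]
  [ 0   0    1      0      0 ]
  [ 0   0    0      1      0 ]
  [ 0   0    0      0    2/5 ]
Multiply R4 by 5/2.
  [ 1  -1  1/5  -1/15  -4/15 ]
  [ 0   0    1      0      0 ]
  [ 0   0    0      1      0 ]
  [ 0   0    0      0      1 ]
Add 4/15 times R4 to R1.
  [ 1  -1  1/5  -1/15  0 ]
  [ 0   0    1      0  0 ]
  [ 0   0    0      1  0 ]
  [ 0   0    0      0  1 ]
Add 1/15 times R3 to R1.
  [ 1  -1  1/5  0  0 ]
  [ 0   0    1  0  0 ]
  [ 0   0    0  1  0 ]
  [ 0   0    0  0  1 ]
Subtract 1/5 times R2 from R1.
  [ 1  -1  0  0  0 ]
  [ 0   0  1  0  0 ]
  [ 0   0  0  1  0 ]
  [ 0   0  0  0  1 ]

[[1, -1, 0, 0, 0], [0, 0, 1, 0, 0], [0, 0, 0, 1, 0], [0, 0, 0, 0, 1]]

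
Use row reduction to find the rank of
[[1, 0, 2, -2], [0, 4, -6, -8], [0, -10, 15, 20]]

r2 := 1/4·r2
r3 := r3 + 10·r2
The reduced form has 2 nonzero rows.

rank = 2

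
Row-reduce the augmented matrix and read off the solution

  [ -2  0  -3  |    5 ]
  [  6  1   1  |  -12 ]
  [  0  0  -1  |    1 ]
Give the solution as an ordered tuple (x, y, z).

(-1, -5, -1)

Multiply R1 by -1/2.
Subtract 6 times R1 from R2.
Multiply R3 by -1.
Add 8 times R3 to R2.
Subtract 3/2 times R3 from R1.
Reading off the last column: x = -1, y = -5, z = -1.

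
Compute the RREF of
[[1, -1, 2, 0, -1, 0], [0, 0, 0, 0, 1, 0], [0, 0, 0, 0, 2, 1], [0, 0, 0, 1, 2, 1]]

Swap ρ2 and ρ4.
Multiply ρ3 by 1/2.
Subtract ρ3 from ρ4.
Multiply ρ4 by -2.
Subtract 1/2 times ρ4 from ρ3.
Subtract ρ4 from ρ2.
Subtract 2 times ρ3 from ρ2.
Add ρ3 to ρ1.

[[1, -1, 2, 0, 0, 0], [0, 0, 0, 1, 0, 0], [0, 0, 0, 0, 1, 0], [0, 0, 0, 0, 0, 1]]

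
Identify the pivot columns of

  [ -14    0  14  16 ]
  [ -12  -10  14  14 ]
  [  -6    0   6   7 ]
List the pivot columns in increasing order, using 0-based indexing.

0, 1, 3

R1 ← -1/14·R1
  [   1    0  -1  -8/7 ]
  [ -12  -10  14    14 ]
  [  -6    0   6     7 ]
R2 ← R2 + 12·R1
  [  1    0  -1  -8/7 ]
  [  0  -10   2   2/7 ]
  [ -6    0   6     7 ]
R3 ← R3 + 6·R1
  [ 1    0  -1  -8/7 ]
  [ 0  -10   2   2/7 ]
  [ 0    0   0   1/7 ]
R2 ← -1/10·R2
  [ 1  0    -1   -8/7 ]
  [ 0  1  -1/5  -1/35 ]
  [ 0  0     0    1/7 ]
R3 ← 7·R3
  [ 1  0    -1   -8/7 ]
  [ 0  1  -1/5  -1/35 ]
  [ 0  0     0      1 ]
R2 ← R2 + 1/35·R3
  [ 1  0    -1  -8/7 ]
  [ 0  1  -1/5     0 ]
  [ 0  0     0     1 ]
R1 ← R1 + 8/7·R3
  [ 1  0    -1  0 ]
  [ 0  1  -1/5  0 ]
  [ 0  0     0  1 ]
Pivot columns are the columns containing a leading 1.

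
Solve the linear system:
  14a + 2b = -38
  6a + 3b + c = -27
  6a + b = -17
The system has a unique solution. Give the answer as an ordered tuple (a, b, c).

(-2, -5, 0)

Form the augmented matrix and row-reduce:
  [ 14  2  0  |  -38 ]
  [  6  3  1  |  -27 ]
  [  6  1  0  |  -17 ]
ρ1 := 1/14·ρ1
  [ 1  1/7  0  |  -19/7 ]
  [ 6    3  1  |    -27 ]
  [ 6    1  0  |    -17 ]
ρ2 := ρ2 − 6·ρ1
  [ 1   1/7  0  |  -19/7 ]
  [ 0  15/7  1  |  -75/7 ]
  [ 6     1  0  |    -17 ]
ρ3 := ρ3 − 6·ρ1
  [ 1   1/7  0  |  -19/7 ]
  [ 0  15/7  1  |  -75/7 ]
  [ 0   1/7  0  |   -5/7 ]
ρ2 := 7/15·ρ2
  [ 1  1/7     0  |  -19/7 ]
  [ 0    1  7/15  |     -5 ]
  [ 0  1/7     0  |   -5/7 ]
ρ3 := ρ3 − 1/7·ρ2
  [ 1  1/7      0  |  -19/7 ]
  [ 0    1   7/15  |     -5 ]
  [ 0    0  -1/15  |      0 ]
ρ3 := -15·ρ3
  [ 1  1/7     0  |  -19/7 ]
  [ 0    1  7/15  |     -5 ]
  [ 0    0     1  |      0 ]
ρ2 := ρ2 − 7/15·ρ3
  [ 1  1/7  0  |  -19/7 ]
  [ 0    1  0  |     -5 ]
  [ 0    0  1  |      0 ]
ρ1 := ρ1 − 1/7·ρ2
  [ 1  0  0  |  -2 ]
  [ 0  1  0  |  -5 ]
  [ 0  0  1  |   0 ]
Reading off the last column: a = -2, b = -5, c = 0.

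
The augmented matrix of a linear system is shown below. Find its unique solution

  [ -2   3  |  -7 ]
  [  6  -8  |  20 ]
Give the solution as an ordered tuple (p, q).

(2, -1)

Multiply ρ1 by -1/2.
  [ 1  -3/2  |  7/2 ]
  [ 6    -8  |   20 ]
Subtract 6 times ρ1 from ρ2.
  [ 1  -3/2  |  7/2 ]
  [ 0     1  |   -1 ]
Add 3/2 times ρ2 to ρ1.
  [ 1  0  |   2 ]
  [ 0  1  |  -1 ]
Reading off the last column: p = 2, q = -1.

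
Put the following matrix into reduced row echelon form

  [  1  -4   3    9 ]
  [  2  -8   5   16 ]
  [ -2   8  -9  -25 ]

ρ2 → ρ2 − 2·ρ1
  [  1  -4   3    9 ]
  [  0   0  -1   -2 ]
  [ -2   8  -9  -25 ]
ρ3 → ρ3 + 2·ρ1
  [ 1  -4   3   9 ]
  [ 0   0  -1  -2 ]
  [ 0   0  -3  -7 ]
ρ2 → -1·ρ2
  [ 1  -4   3   9 ]
  [ 0   0   1   2 ]
  [ 0   0  -3  -7 ]
ρ3 → ρ3 + 3·ρ2
  [ 1  -4  3   9 ]
  [ 0   0  1   2 ]
  [ 0   0  0  -1 ]
ρ3 → -1·ρ3
  [ 1  -4  3  9 ]
  [ 0   0  1  2 ]
  [ 0   0  0  1 ]
ρ2 → ρ2 − 2·ρ3
  [ 1  -4  3  9 ]
  [ 0   0  1  0 ]
  [ 0   0  0  1 ]
ρ1 → ρ1 − 9·ρ3
  [ 1  -4  3  0 ]
  [ 0   0  1  0 ]
  [ 0   0  0  1 ]
ρ1 → ρ1 − 3·ρ2
  [ 1  -4  0  0 ]
  [ 0   0  1  0 ]
  [ 0   0  0  1 ]

[[1, -4, 0, 0], [0, 0, 1, 0], [0, 0, 0, 1]]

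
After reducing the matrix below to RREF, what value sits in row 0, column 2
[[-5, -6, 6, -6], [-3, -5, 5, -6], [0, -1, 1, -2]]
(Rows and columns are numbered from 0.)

Multiply R1 by -1/5.
Add 3 times R1 to R2.
Multiply R2 by -5/7.
Add R2 to R3.
Multiply R3 by -7/2.
Subtract 12/7 times R3 from R2.
Subtract 6/5 times R3 from R1.
Subtract 6/5 times R2 from R1.

0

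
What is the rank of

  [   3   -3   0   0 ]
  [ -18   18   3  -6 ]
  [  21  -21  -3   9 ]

R1 → 1/3·R1
  [   1   -1   0   0 ]
  [ -18   18   3  -6 ]
  [  21  -21  -3   9 ]
R2 → R2 + 18·R1
  [  1   -1   0   0 ]
  [  0    0   3  -6 ]
  [ 21  -21  -3   9 ]
R3 → R3 − 21·R1
  [ 1  -1   0   0 ]
  [ 0   0   3  -6 ]
  [ 0   0  -3   9 ]
R2 → 1/3·R2
  [ 1  -1   0   0 ]
  [ 0   0   1  -2 ]
  [ 0   0  -3   9 ]
R3 → R3 + 3·R2
  [ 1  -1  0   0 ]
  [ 0   0  1  -2 ]
  [ 0   0  0   3 ]
R3 → 1/3·R3
  [ 1  -1  0   0 ]
  [ 0   0  1  -2 ]
  [ 0   0  0   1 ]
R2 → R2 + 2·R3
  [ 1  -1  0  0 ]
  [ 0   0  1  0 ]
  [ 0   0  0  1 ]
The reduced form has 3 nonzero rows.

rank = 3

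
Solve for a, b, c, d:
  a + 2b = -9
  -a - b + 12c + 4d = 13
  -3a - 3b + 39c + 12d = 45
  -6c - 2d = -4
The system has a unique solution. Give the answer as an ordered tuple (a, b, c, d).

Form the augmented matrix and row-reduce:
  [  1   2   0   0  |  -9 ]
  [ -1  -1  12   4  |  13 ]
  [ -3  -3  39  12  |  45 ]
  [  0   0  -6  -2  |  -4 ]
ρ2 -> ρ2 + ρ1
ρ3 -> ρ3 + 3·ρ1
ρ3 -> ρ3 − 3·ρ2
ρ3 -> 1/3·ρ3
ρ4 -> ρ4 + 6·ρ3
ρ4 -> -1/2·ρ4
ρ2 -> ρ2 − 4·ρ4
ρ2 -> ρ2 − 12·ρ3
ρ1 -> ρ1 − 2·ρ2
Reading off the last column: a = -1, b = -4, c = 2, d = -4.

(-1, -4, 2, -4)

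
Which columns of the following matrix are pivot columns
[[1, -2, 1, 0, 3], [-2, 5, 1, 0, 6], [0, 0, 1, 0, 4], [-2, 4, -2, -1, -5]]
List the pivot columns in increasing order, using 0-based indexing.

0, 1, 2, 3

ρ2 ← ρ2 + 2·ρ1
  [  1  -2   1   0   3 ]
  [  0   1   3   0  12 ]
  [  0   0   1   0   4 ]
  [ -2   4  -2  -1  -5 ]
ρ4 ← ρ4 + 2·ρ1
  [ 1  -2  1   0   3 ]
  [ 0   1  3   0  12 ]
  [ 0   0  1   0   4 ]
  [ 0   0  0  -1   1 ]
ρ4 ← -1·ρ4
  [ 1  -2  1  0   3 ]
  [ 0   1  3  0  12 ]
  [ 0   0  1  0   4 ]
  [ 0   0  0  1  -1 ]
ρ2 ← ρ2 − 3·ρ3
  [ 1  -2  1  0   3 ]
  [ 0   1  0  0   0 ]
  [ 0   0  1  0   4 ]
  [ 0   0  0  1  -1 ]
ρ1 ← ρ1 − ρ3
  [ 1  -2  0  0  -1 ]
  [ 0   1  0  0   0 ]
  [ 0   0  1  0   4 ]
  [ 0   0  0  1  -1 ]
ρ1 ← ρ1 + 2·ρ2
  [ 1  0  0  0  -1 ]
  [ 0  1  0  0   0 ]
  [ 0  0  1  0   4 ]
  [ 0  0  0  1  -1 ]
Pivot columns are the columns containing a leading 1.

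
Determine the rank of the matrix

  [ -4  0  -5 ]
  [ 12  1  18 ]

R1 ← -1/4·R1
  [  1  0  5/4 ]
  [ 12  1   18 ]
R2 ← R2 − 12·R1
  [ 1  0  5/4 ]
  [ 0  1    3 ]
The reduced form has 2 nonzero rows.

rank = 2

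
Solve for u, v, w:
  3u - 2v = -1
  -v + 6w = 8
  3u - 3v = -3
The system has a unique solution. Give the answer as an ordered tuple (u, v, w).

Form the augmented matrix and row-reduce:
  [ 3  -2  0  |  -1 ]
  [ 0  -1  6  |   8 ]
  [ 3  -3  0  |  -3 ]
R1 → 1/3·R1
  [ 1  -2/3  0  |  -1/3 ]
  [ 0    -1  6  |     8 ]
  [ 3    -3  0  |    -3 ]
R3 → R3 − 3·R1
  [ 1  -2/3  0  |  -1/3 ]
  [ 0    -1  6  |     8 ]
  [ 0    -1  0  |    -2 ]
R2 → -1·R2
  [ 1  -2/3   0  |  -1/3 ]
  [ 0     1  -6  |    -8 ]
  [ 0    -1   0  |    -2 ]
R3 → R3 + R2
  [ 1  -2/3   0  |  -1/3 ]
  [ 0     1  -6  |    -8 ]
  [ 0     0  -6  |   -10 ]
R3 → -1/6·R3
  [ 1  -2/3   0  |  -1/3 ]
  [ 0     1  -6  |    -8 ]
  [ 0     0   1  |   5/3 ]
R2 → R2 + 6·R3
  [ 1  -2/3  0  |  -1/3 ]
  [ 0     1  0  |     2 ]
  [ 0     0  1  |   5/3 ]
R1 → R1 + 2/3·R2
  [ 1  0  0  |    1 ]
  [ 0  1  0  |    2 ]
  [ 0  0  1  |  5/3 ]
Reading off the last column: u = 1, v = 2, w = 5/3.

(1, 2, 5/3)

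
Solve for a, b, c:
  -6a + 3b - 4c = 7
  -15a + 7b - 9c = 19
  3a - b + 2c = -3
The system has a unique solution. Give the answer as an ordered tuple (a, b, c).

(-2, 1, 2)

Form the augmented matrix and row-reduce:
  [  -6   3  -4  |   7 ]
  [ -15   7  -9  |  19 ]
  [   3  -1   2  |  -3 ]
r1 ← -1/6·r1
  [   1  -1/2  2/3  |  -7/6 ]
  [ -15     7   -9  |    19 ]
  [   3    -1    2  |    -3 ]
r2 ← r2 + 15·r1
  [ 1  -1/2  2/3  |  -7/6 ]
  [ 0  -1/2    1  |   3/2 ]
  [ 3    -1    2  |    -3 ]
r3 ← r3 − 3·r1
  [ 1  -1/2  2/3  |  -7/6 ]
  [ 0  -1/2    1  |   3/2 ]
  [ 0   1/2    0  |   1/2 ]
r2 ← -2·r2
  [ 1  -1/2  2/3  |  -7/6 ]
  [ 0     1   -2  |    -3 ]
  [ 0   1/2    0  |   1/2 ]
r3 ← r3 − 1/2·r2
  [ 1  -1/2  2/3  |  -7/6 ]
  [ 0     1   -2  |    -3 ]
  [ 0     0    1  |     2 ]
r2 ← r2 + 2·r3
  [ 1  -1/2  2/3  |  -7/6 ]
  [ 0     1    0  |     1 ]
  [ 0     0    1  |     2 ]
r1 ← r1 − 2/3·r3
  [ 1  -1/2  0  |  -5/2 ]
  [ 0     1  0  |     1 ]
  [ 0     0  1  |     2 ]
r1 ← r1 + 1/2·r2
  [ 1  0  0  |  -2 ]
  [ 0  1  0  |   1 ]
  [ 0  0  1  |   2 ]
Reading off the last column: a = -2, b = 1, c = 2.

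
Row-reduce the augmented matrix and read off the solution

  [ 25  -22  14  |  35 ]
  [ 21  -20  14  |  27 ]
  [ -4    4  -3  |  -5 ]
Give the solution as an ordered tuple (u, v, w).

Multiply r1 by 1/25.
  [  1  -22/25  14/25  |  7/5 ]
  [ 21     -20     14  |   27 ]
  [ -4       4     -3  |   -5 ]
Subtract 21 times r1 from r2.
  [  1  -22/25  14/25  |    7/5 ]
  [  0  -38/25  56/25  |  -12/5 ]
  [ -4       4     -3  |     -5 ]
Add 4 times r1 to r3.
  [ 1  -22/25   14/25  |    7/5 ]
  [ 0  -38/25   56/25  |  -12/5 ]
  [ 0   12/25  -19/25  |    3/5 ]
Multiply r2 by -25/38.
  [ 1  -22/25   14/25  |    7/5 ]
  [ 0       1  -28/19  |  30/19 ]
  [ 0   12/25  -19/25  |    3/5 ]
Subtract 12/25 times r2 from r3.
  [ 1  -22/25   14/25  |    7/5 ]
  [ 0       1  -28/19  |  30/19 ]
  [ 0       0   -1/19  |  -3/19 ]
Multiply r3 by -19.
  [ 1  -22/25   14/25  |    7/5 ]
  [ 0       1  -28/19  |  30/19 ]
  [ 0       0       1  |      3 ]
Add 28/19 times r3 to r2.
  [ 1  -22/25  14/25  |  7/5 ]
  [ 0       1      0  |    6 ]
  [ 0       0      1  |    3 ]
Subtract 14/25 times r3 from r1.
  [ 1  -22/25  0  |  -7/25 ]
  [ 0       1  0  |      6 ]
  [ 0       0  1  |      3 ]
Add 22/25 times r2 to r1.
  [ 1  0  0  |  5 ]
  [ 0  1  0  |  6 ]
  [ 0  0  1  |  3 ]
Reading off the last column: u = 5, v = 6, w = 3.

(5, 6, 3)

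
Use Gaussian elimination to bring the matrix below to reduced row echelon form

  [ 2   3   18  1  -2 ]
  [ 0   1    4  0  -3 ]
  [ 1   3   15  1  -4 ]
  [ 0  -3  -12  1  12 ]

ρ1 ← 1/2·ρ1
ρ3 ← ρ3 − ρ1
ρ3 ← ρ3 − 3/2·ρ2
ρ4 ← ρ4 + 3·ρ2
ρ3 ← 2·ρ3
ρ4 ← ρ4 − ρ3
ρ1 ← ρ1 − 1/2·ρ3
ρ1 ← ρ1 − 3/2·ρ2

[[1, 0, 3, 0, 2], [0, 1, 4, 0, -3], [0, 0, 0, 1, 3], [0, 0, 0, 0, 0]]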